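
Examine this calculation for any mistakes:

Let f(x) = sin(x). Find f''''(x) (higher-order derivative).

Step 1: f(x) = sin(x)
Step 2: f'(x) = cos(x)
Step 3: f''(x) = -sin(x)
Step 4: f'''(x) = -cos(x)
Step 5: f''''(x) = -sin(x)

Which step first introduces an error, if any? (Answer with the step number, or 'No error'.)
Step 5

Step 5 is incorrect due to a sign flip.
The step shows: -sin(x)
The correct value should be: sin(x)

Explanation: The sign of the whole expression was flipped: the term sin(x) was incorrectly written as -sin(x)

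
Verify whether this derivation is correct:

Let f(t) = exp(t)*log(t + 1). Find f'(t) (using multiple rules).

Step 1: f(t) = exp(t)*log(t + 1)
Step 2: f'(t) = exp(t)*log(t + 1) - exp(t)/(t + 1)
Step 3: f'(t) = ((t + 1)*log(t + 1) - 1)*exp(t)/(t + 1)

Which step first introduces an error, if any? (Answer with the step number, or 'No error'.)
Step 2

Step 2 is incorrect due to a sign flip.
The step shows: exp(t)*log(t + 1) - exp(t)/(t + 1)
The correct value should be: exp(t)*log(t + 1) + exp(t)/(t + 1)

Explanation: The sign of one term was flipped: the term exp(t)/(t + 1) was incorrectly written as -exp(t)/(t + 1)
The later steps are derived from this incorrect expression, so the error originates in Step 2.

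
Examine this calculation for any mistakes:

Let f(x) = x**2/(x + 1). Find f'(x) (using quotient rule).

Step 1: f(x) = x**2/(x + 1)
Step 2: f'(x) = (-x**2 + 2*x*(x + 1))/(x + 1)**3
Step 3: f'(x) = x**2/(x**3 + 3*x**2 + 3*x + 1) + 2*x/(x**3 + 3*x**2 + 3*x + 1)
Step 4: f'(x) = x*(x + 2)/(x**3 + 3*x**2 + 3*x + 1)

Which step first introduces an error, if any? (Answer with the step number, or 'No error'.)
Step 2

Step 2 is incorrect due to a wrong exponent.
The step shows: (-x**2 + 2*x*(x + 1))/(x + 1)**3
The correct value should be: (-x**2 + 2*x*(x + 1))/(x + 1)**2

Explanation: The exponent -2 on x + 1 was incorrectly written as -3: the term (-x**2 + 2*x*(x + 1))/(x + 1)**2 was incorrectly written as (-x**2 + 2*x*(x + 1))/(x + 1)**3
The later steps are derived from this incorrect expression, so the error originates in Step 2.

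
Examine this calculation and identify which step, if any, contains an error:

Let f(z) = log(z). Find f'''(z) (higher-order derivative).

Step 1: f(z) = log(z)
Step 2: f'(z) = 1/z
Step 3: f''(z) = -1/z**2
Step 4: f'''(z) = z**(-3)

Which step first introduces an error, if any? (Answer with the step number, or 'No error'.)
Step 4

Step 4 is incorrect due to a wrong coefficient.
The step shows: z**(-3)
The correct value should be: 2/z**3

Explanation: The coefficient 2 was incorrectly written as 1: the term 2/z**3 was incorrectly written as z**(-3)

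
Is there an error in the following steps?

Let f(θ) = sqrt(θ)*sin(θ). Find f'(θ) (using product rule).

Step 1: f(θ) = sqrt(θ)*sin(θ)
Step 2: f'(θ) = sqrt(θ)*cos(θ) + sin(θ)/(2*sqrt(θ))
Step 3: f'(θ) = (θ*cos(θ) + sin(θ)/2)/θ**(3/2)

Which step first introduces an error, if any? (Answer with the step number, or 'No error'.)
Step 3

Step 3 is incorrect due to a wrong exponent.
The step shows: (θ*cos(θ) + sin(θ)/2)/θ**(3/2)
The correct value should be: (θ*cos(θ) + sin(θ)/2)/sqrt(θ)

Explanation: The exponent -1/2 on θ was incorrectly written as -3/2: the term (θ*cos(θ) + sin(θ)/2)/sqrt(θ) was incorrectly written as (θ*cos(θ) + sin(θ)/2)/θ**(3/2)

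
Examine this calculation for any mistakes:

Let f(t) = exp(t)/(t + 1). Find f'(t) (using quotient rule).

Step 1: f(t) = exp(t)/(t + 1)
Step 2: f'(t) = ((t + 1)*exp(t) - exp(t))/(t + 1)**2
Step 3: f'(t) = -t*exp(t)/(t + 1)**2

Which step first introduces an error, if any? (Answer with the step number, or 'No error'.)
Step 3

Step 3 is incorrect due to a sign flip.
The step shows: -t*exp(t)/(t + 1)**2
The correct value should be: t*exp(t)/(t + 1)**2

Explanation: The sign of the whole expression was flipped: the term t*exp(t)/(t + 1)**2 was incorrectly written as -t*exp(t)/(t + 1)**2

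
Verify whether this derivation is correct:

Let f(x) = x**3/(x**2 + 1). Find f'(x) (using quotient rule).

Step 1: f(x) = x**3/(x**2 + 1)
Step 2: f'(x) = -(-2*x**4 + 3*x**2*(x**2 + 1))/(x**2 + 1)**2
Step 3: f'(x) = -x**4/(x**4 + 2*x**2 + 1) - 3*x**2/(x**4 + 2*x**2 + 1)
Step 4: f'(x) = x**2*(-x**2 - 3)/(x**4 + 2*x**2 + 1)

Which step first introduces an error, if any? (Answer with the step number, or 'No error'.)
Step 2

Step 2 is incorrect due to a sign flip.
The step shows: -(-2*x**4 + 3*x**2*(x**2 + 1))/(x**2 + 1)**2
The correct value should be: (-2*x**4 + 3*x**2*(x**2 + 1))/(x**2 + 1)**2

Explanation: The sign of the whole expression was flipped: the term (-2*x**4 + 3*x**2*(x**2 + 1))/(x**2 + 1)**2 was incorrectly written as -(-2*x**4 + 3*x**2*(x**2 + 1))/(x**2 + 1)**2
The later steps are derived from this incorrect expression, so the error originates in Step 2.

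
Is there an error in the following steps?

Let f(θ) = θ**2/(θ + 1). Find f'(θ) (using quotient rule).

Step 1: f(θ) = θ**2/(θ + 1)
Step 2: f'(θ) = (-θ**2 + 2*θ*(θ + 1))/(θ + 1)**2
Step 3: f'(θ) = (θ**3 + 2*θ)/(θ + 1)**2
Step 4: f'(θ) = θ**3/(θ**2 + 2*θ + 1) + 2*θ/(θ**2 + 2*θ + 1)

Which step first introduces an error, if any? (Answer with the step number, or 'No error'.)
Step 3

Step 3 is incorrect due to a wrong exponent.
The step shows: (θ**3 + 2*θ)/(θ + 1)**2
The correct value should be: (θ**2 + 2*θ)/(θ + 1)**2

Explanation: The exponent 2 on θ was incorrectly written as 3: the term (θ**2 + 2*θ)/(θ + 1)**2 was incorrectly written as (θ**3 + 2*θ)/(θ + 1)**2
The later steps are derived from this incorrect expression, so the error originates in Step 3.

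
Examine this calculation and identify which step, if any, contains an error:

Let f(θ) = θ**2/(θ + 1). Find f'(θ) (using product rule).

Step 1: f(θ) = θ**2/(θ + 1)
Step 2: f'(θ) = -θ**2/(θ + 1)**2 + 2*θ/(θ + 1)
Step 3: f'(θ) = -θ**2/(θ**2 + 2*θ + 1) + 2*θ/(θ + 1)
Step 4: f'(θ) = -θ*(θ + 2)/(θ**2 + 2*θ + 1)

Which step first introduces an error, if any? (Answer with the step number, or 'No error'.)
Step 4

Step 4 is incorrect due to a sign flip.
The step shows: -θ*(θ + 2)/(θ**2 + 2*θ + 1)
The correct value should be: θ*(θ + 2)/(θ**2 + 2*θ + 1)

Explanation: The sign of the whole expression was flipped: the term θ*(θ + 2)/(θ**2 + 2*θ + 1) was incorrectly written as -θ*(θ + 2)/(θ**2 + 2*θ + 1)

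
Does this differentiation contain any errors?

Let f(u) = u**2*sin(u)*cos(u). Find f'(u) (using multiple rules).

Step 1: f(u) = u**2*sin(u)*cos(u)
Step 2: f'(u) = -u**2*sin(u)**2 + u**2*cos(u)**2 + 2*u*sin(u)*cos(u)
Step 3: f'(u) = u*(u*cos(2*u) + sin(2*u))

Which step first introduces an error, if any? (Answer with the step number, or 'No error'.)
No error

All steps in this derivation are correct.
The final answer f'(u) = u*(u*cos(2*u) + sin(2*u)) is valid.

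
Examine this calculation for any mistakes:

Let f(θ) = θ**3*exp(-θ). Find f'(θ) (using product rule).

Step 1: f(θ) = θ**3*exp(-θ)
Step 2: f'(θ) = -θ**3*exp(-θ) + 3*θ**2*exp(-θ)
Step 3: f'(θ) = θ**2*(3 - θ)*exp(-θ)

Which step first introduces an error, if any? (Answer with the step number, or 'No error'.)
No error

All steps in this derivation are correct.
The final answer f'(θ) = θ**2*(3 - θ)*exp(-θ) is valid.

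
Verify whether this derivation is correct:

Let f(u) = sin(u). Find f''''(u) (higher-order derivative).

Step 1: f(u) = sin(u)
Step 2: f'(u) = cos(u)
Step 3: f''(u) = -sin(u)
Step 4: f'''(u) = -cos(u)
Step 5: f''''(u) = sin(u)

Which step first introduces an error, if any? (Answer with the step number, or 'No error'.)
No error

All steps in this derivation are correct.
The final answer f''''(u) = sin(u) is valid.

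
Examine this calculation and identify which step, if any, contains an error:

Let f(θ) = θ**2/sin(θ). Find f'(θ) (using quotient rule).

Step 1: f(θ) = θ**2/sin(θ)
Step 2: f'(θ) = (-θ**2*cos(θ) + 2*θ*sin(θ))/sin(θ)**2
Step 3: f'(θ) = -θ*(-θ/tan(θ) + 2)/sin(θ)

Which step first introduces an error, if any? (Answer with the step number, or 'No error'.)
Step 3

Step 3 is incorrect due to a sign flip.
The step shows: -θ*(-θ/tan(θ) + 2)/sin(θ)
The correct value should be: θ*(-θ/tan(θ) + 2)/sin(θ)

Explanation: The sign of the whole expression was flipped: the term θ*(-θ/tan(θ) + 2)/sin(θ) was incorrectly written as -θ*(-θ/tan(θ) + 2)/sin(θ)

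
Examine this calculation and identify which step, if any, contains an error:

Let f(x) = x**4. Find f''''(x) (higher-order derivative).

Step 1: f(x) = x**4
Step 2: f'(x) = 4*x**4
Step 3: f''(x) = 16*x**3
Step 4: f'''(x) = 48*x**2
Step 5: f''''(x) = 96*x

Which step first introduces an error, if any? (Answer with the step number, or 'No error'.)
Step 2

Step 2 is incorrect due to a wrong exponent.
The step shows: 4*x**4
The correct value should be: 4*x**3

Explanation: The exponent 3 on x was incorrectly written as 4: the term 4*x**3 was incorrectly written as 4*x**4
The later steps are derived from this incorrect expression, so the error originates in Step 2.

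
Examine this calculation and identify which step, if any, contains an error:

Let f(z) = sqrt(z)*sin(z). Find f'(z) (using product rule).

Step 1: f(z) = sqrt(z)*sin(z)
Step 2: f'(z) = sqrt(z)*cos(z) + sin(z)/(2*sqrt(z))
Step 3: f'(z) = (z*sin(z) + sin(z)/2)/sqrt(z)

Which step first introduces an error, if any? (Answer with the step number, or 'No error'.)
Step 3

Step 3 is incorrect due to a wrong trig function.
The step shows: (z*sin(z) + sin(z)/2)/sqrt(z)
The correct value should be: (z*cos(z) + sin(z)/2)/sqrt(z)

Explanation: cos(z) was incorrectly written as sin(z): the term (z*cos(z) + sin(z)/2)/sqrt(z) was incorrectly written as (z*sin(z) + sin(z)/2)/sqrt(z)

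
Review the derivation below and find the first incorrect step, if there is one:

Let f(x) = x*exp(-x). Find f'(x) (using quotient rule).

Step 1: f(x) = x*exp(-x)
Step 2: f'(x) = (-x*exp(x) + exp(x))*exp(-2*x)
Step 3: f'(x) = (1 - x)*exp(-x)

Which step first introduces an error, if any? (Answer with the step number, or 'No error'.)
No error

All steps in this derivation are correct.
The final answer f'(x) = (1 - x)*exp(-x) is valid.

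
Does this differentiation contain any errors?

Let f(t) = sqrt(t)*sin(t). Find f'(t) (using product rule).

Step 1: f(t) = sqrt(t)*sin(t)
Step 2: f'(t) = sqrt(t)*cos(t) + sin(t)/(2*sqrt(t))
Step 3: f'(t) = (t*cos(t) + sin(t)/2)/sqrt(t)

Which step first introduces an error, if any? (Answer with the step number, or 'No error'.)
No error

All steps in this derivation are correct.
The final answer f'(t) = (t*cos(t) + sin(t)/2)/sqrt(t) is valid.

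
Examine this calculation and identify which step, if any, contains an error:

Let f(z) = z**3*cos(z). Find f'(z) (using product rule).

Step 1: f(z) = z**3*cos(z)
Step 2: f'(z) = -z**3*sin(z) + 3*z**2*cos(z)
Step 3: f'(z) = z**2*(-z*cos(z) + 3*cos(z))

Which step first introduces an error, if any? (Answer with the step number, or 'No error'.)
Step 3

Step 3 is incorrect due to a wrong trig function.
The step shows: z**2*(-z*cos(z) + 3*cos(z))
The correct value should be: z**2*(-z*sin(z) + 3*cos(z))

Explanation: sin(z) was incorrectly written as cos(z): the term z**2*(-z*sin(z) + 3*cos(z)) was incorrectly written as z**2*(-z*cos(z) + 3*cos(z))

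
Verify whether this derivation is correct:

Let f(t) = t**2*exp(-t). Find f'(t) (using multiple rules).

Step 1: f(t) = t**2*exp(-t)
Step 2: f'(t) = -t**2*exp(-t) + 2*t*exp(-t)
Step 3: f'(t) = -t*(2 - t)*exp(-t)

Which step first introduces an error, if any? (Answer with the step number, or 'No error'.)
Step 3

Step 3 is incorrect due to a sign flip.
The step shows: -t*(2 - t)*exp(-t)
The correct value should be: t*(2 - t)*exp(-t)

Explanation: The sign of the whole expression was flipped: the term t*(2 - t)*exp(-t) was incorrectly written as -t*(2 - t)*exp(-t)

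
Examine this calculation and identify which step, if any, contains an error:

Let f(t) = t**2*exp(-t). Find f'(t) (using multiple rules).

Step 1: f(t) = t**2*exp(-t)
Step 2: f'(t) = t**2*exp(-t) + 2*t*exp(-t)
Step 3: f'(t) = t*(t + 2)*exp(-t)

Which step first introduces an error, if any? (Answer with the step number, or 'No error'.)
Step 2

Step 2 is incorrect due to a sign flip.
The step shows: t**2*exp(-t) + 2*t*exp(-t)
The correct value should be: -t**2*exp(-t) + 2*t*exp(-t)

Explanation: The sign of one term was flipped: the term -t**2*exp(-t) was incorrectly written as t**2*exp(-t)
The later steps are derived from this incorrect expression, so the error originates in Step 2.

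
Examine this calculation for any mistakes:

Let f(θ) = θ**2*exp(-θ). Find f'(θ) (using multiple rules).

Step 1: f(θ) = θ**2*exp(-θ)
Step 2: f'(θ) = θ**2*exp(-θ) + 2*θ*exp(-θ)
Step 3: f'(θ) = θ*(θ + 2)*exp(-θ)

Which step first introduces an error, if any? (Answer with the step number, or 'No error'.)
Step 2

Step 2 is incorrect due to a sign flip.
The step shows: θ**2*exp(-θ) + 2*θ*exp(-θ)
The correct value should be: -θ**2*exp(-θ) + 2*θ*exp(-θ)

Explanation: The sign of one term was flipped: the term -θ**2*exp(-θ) was incorrectly written as θ**2*exp(-θ)
The later steps are derived from this incorrect expression, so the error originates in Step 2.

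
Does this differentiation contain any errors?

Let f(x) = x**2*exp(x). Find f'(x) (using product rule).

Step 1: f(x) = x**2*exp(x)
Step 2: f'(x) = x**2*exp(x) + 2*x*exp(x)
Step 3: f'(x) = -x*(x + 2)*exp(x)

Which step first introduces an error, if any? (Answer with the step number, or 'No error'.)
Step 3

Step 3 is incorrect due to a sign flip.
The step shows: -x*(x + 2)*exp(x)
The correct value should be: x*(x + 2)*exp(x)

Explanation: The sign of the whole expression was flipped: the term x*(x + 2)*exp(x) was incorrectly written as -x*(x + 2)*exp(x)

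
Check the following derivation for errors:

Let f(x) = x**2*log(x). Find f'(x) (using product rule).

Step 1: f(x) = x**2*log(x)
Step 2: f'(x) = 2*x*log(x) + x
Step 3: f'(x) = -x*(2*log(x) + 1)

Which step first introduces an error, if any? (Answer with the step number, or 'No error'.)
Step 3

Step 3 is incorrect due to a sign flip.
The step shows: -x*(2*log(x) + 1)
The correct value should be: x*(2*log(x) + 1)

Explanation: The sign of the whole expression was flipped: the term x*(2*log(x) + 1) was incorrectly written as -x*(2*log(x) + 1)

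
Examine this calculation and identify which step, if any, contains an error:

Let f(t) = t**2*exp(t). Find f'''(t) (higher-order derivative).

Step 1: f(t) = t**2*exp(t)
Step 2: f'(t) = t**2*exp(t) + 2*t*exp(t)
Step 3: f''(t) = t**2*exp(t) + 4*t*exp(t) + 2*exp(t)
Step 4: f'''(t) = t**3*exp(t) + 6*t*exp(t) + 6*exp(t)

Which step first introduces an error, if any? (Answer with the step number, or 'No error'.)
Step 4

Step 4 is incorrect due to a wrong exponent.
The step shows: t**3*exp(t) + 6*t*exp(t) + 6*exp(t)
The correct value should be: t**2*exp(t) + 6*t*exp(t) + 6*exp(t)

Explanation: The exponent 2 on t was incorrectly written as 3: the term t**2*exp(t) was incorrectly written as t**3*exp(t)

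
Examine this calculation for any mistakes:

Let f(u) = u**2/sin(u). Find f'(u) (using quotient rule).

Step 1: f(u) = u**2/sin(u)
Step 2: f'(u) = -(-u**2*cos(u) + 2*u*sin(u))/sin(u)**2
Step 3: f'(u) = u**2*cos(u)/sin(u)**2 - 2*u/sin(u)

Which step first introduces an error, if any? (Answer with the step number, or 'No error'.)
Step 2

Step 2 is incorrect due to a sign flip.
The step shows: -(-u**2*cos(u) + 2*u*sin(u))/sin(u)**2
The correct value should be: (-u**2*cos(u) + 2*u*sin(u))/sin(u)**2

Explanation: The sign of the whole expression was flipped: the term (-u**2*cos(u) + 2*u*sin(u))/sin(u)**2 was incorrectly written as -(-u**2*cos(u) + 2*u*sin(u))/sin(u)**2
The later steps are derived from this incorrect expression, so the error originates in Step 2.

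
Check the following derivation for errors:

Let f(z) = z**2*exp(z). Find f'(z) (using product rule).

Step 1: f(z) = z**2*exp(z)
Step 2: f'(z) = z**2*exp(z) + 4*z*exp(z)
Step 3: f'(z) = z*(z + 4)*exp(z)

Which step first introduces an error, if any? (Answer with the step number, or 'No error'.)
Step 2

Step 2 is incorrect due to a wrong coefficient.
The step shows: z**2*exp(z) + 4*z*exp(z)
The correct value should be: z**2*exp(z) + 2*z*exp(z)

Explanation: The coefficient 2 was incorrectly written as 4: the term 2*z*exp(z) was incorrectly written as 4*z*exp(z)
The later steps are derived from this incorrect expression, so the error originates in Step 2.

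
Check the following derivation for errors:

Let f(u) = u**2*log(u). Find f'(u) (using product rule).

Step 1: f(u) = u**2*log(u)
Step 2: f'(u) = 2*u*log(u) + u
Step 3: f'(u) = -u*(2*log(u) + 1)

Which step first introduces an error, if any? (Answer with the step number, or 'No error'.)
Step 3

Step 3 is incorrect due to a sign flip.
The step shows: -u*(2*log(u) + 1)
The correct value should be: u*(2*log(u) + 1)

Explanation: The sign of the whole expression was flipped: the term u*(2*log(u) + 1) was incorrectly written as -u*(2*log(u) + 1)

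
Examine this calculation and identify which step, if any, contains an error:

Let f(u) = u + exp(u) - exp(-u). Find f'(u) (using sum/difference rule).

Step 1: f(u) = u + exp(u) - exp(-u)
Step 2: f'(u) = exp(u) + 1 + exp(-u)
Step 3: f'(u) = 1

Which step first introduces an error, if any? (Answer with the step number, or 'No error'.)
Step 3

Step 3 is incorrect due to a dropped term.
The step shows: 1
The correct value should be: 2*cosh(u) + 1

Explanation: A term was dropped: the term 2*cosh(u) was incorrectly omitted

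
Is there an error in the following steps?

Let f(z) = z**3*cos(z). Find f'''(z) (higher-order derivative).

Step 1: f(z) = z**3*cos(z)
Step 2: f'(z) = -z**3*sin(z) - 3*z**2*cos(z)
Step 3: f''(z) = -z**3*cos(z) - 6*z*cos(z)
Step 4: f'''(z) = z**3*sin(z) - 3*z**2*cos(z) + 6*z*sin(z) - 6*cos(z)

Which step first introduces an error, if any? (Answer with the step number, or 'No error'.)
Step 2

Step 2 is incorrect due to a sign flip.
The step shows: -z**3*sin(z) - 3*z**2*cos(z)
The correct value should be: -z**3*sin(z) + 3*z**2*cos(z)

Explanation: The sign of one term was flipped: the term 3*z**2*cos(z) was incorrectly written as -3*z**2*cos(z)
The later steps are derived from this incorrect expression, so the error originates in Step 2.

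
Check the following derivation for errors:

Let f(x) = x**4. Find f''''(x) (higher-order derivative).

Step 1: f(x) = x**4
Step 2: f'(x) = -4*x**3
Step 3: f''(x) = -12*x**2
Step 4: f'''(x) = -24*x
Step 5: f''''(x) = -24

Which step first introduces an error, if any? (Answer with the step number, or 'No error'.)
Step 2

Step 2 is incorrect due to a sign flip.
The step shows: -4*x**3
The correct value should be: 4*x**3

Explanation: The sign of the whole expression was flipped: the term 4*x**3 was incorrectly written as -4*x**3
The later steps are derived from this incorrect expression, so the error originates in Step 2.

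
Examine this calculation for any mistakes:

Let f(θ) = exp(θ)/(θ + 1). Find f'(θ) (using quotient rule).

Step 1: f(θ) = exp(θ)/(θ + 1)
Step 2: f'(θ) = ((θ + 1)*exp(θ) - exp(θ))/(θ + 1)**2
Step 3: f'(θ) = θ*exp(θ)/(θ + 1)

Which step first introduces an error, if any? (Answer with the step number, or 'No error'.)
Step 3

Step 3 is incorrect due to a wrong exponent.
The step shows: θ*exp(θ)/(θ + 1)
The correct value should be: θ*exp(θ)/(θ + 1)**2

Explanation: The exponent -2 on θ + 1 was incorrectly written as -1: the term θ*exp(θ)/(θ + 1)**2 was incorrectly written as θ*exp(θ)/(θ + 1)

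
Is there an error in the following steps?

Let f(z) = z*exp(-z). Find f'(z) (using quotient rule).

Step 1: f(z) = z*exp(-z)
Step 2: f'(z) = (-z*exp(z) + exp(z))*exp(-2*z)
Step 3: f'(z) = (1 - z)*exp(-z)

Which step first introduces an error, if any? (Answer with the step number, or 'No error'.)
No error

All steps in this derivation are correct.
The final answer f'(z) = (1 - z)*exp(-z) is valid.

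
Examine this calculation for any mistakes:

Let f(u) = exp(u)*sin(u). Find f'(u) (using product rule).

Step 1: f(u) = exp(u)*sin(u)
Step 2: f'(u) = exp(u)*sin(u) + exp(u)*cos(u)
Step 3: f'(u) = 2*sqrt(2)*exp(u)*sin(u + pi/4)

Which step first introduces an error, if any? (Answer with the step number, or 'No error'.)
Step 3

Step 3 is incorrect due to a wrong exponent.
The step shows: 2*sqrt(2)*exp(u)*sin(u + pi/4)
The correct value should be: sqrt(2)*exp(u)*sin(u + pi/4)

Explanation: The exponent 1/2 on 2 was incorrectly written as 3/2: the term sqrt(2)*exp(u)*sin(u + pi/4) was incorrectly written as 2*sqrt(2)*exp(u)*sin(u + pi/4)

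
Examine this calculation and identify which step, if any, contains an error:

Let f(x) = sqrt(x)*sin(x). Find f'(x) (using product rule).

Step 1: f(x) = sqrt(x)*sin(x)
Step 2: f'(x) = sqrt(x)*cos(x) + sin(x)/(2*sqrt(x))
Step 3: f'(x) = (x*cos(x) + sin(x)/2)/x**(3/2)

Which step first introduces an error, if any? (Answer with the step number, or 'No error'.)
Step 3

Step 3 is incorrect due to a wrong exponent.
The step shows: (x*cos(x) + sin(x)/2)/x**(3/2)
The correct value should be: (x*cos(x) + sin(x)/2)/sqrt(x)

Explanation: The exponent -1/2 on x was incorrectly written as -3/2: the term (x*cos(x) + sin(x)/2)/sqrt(x) was incorrectly written as (x*cos(x) + sin(x)/2)/x**(3/2)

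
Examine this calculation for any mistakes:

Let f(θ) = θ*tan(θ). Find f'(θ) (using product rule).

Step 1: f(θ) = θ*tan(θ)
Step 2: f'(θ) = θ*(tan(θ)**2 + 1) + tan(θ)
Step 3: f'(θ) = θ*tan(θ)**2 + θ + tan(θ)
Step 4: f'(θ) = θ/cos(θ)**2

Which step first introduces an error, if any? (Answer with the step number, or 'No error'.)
Step 4

Step 4 is incorrect due to a dropped term.
The step shows: θ/cos(θ)**2
The correct value should be: θ/cos(θ)**2 + tan(θ)

Explanation: A term was dropped: the term tan(θ) was incorrectly omitted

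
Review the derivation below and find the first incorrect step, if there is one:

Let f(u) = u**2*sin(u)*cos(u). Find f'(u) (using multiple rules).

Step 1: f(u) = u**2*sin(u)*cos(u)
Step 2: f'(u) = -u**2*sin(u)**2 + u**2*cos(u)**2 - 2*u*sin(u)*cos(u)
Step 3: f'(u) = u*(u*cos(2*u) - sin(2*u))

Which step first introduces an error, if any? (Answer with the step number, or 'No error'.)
Step 2

Step 2 is incorrect due to a sign flip.
The step shows: -u**2*sin(u)**2 + u**2*cos(u)**2 - 2*u*sin(u)*cos(u)
The correct value should be: -u**2*sin(u)**2 + u**2*cos(u)**2 + 2*u*sin(u)*cos(u)

Explanation: The sign of one term was flipped: the term 2*u*sin(u)*cos(u) was incorrectly written as -2*u*sin(u)*cos(u)
The later steps are derived from this incorrect expression, so the error originates in Step 2.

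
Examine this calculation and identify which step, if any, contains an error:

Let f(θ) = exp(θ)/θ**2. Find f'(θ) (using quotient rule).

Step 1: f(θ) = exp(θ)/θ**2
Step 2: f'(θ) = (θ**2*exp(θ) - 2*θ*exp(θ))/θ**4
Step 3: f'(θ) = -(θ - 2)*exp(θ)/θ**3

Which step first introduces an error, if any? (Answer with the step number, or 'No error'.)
Step 3

Step 3 is incorrect due to a sign flip.
The step shows: -(θ - 2)*exp(θ)/θ**3
The correct value should be: (θ - 2)*exp(θ)/θ**3

Explanation: The sign of the whole expression was flipped: the term (θ - 2)*exp(θ)/θ**3 was incorrectly written as -(θ - 2)*exp(θ)/θ**3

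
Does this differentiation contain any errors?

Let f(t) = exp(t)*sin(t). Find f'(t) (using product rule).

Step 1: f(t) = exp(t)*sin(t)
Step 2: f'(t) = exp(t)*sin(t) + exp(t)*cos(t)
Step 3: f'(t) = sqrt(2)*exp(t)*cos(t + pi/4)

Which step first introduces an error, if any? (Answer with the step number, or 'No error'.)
Step 3

Step 3 is incorrect due to a wrong trig function.
The step shows: sqrt(2)*exp(t)*cos(t + pi/4)
The correct value should be: sqrt(2)*exp(t)*sin(t + pi/4)

Explanation: sin(t + pi/4) was incorrectly written as cos(t + pi/4): the term sqrt(2)*exp(t)*sin(t + pi/4) was incorrectly written as sqrt(2)*exp(t)*cos(t + pi/4)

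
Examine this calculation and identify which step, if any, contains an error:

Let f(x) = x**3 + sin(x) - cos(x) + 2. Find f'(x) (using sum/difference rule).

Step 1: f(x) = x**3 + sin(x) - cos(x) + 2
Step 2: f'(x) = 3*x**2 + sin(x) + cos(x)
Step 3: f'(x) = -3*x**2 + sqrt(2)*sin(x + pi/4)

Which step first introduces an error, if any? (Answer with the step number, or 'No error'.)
Step 3

Step 3 is incorrect due to a sign flip.
The step shows: -3*x**2 + sqrt(2)*sin(x + pi/4)
The correct value should be: 3*x**2 + sqrt(2)*sin(x + pi/4)

Explanation: The sign of one term was flipped: the term 3*x**2 was incorrectly written as -3*x**2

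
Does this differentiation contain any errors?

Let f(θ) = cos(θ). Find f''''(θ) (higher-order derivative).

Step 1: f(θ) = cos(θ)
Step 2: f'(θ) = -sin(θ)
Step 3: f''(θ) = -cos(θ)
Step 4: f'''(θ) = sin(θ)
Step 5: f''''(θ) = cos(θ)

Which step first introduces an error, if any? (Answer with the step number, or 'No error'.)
No error

All steps in this derivation are correct.
The final answer f''''(θ) = cos(θ) is valid.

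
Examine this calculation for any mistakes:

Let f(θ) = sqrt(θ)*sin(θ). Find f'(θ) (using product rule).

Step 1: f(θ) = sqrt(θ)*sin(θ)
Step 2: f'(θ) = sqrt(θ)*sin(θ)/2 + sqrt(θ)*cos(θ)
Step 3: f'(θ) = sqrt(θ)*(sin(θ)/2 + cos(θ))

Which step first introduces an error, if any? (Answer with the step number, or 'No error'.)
Step 2

Step 2 is incorrect due to a wrong exponent.
The step shows: sqrt(θ)*sin(θ)/2 + sqrt(θ)*cos(θ)
The correct value should be: sqrt(θ)*cos(θ) + sin(θ)/(2*sqrt(θ))

Explanation: The exponent -1/2 on θ was incorrectly written as 1/2: the term sin(θ)/(2*sqrt(θ)) was incorrectly written as sqrt(θ)*sin(θ)/2
The later steps are derived from this incorrect expression, so the error originates in Step 2.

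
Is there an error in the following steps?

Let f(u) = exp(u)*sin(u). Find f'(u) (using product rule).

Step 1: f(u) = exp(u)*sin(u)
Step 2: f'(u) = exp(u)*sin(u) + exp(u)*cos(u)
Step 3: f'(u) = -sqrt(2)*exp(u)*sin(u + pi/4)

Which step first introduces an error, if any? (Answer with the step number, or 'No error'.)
Step 3

Step 3 is incorrect due to a sign flip.
The step shows: -sqrt(2)*exp(u)*sin(u + pi/4)
The correct value should be: sqrt(2)*exp(u)*sin(u + pi/4)

Explanation: The sign of the whole expression was flipped: the term sqrt(2)*exp(u)*sin(u + pi/4) was incorrectly written as -sqrt(2)*exp(u)*sin(u + pi/4)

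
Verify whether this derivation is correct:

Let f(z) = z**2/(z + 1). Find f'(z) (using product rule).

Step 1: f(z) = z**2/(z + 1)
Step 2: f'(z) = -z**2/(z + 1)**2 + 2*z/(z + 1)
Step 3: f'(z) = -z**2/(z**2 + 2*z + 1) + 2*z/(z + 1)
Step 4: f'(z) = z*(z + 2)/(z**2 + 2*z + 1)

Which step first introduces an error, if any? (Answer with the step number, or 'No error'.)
No error

All steps in this derivation are correct.
The final answer f'(z) = z*(z + 2)/(z**2 + 2*z + 1) is valid.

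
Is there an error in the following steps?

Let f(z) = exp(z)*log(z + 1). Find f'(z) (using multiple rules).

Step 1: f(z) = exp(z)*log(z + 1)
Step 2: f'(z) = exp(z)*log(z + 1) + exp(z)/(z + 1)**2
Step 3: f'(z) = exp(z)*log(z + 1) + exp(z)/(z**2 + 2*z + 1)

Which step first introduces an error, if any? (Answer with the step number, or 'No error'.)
Step 2

Step 2 is incorrect due to a wrong exponent.
The step shows: exp(z)*log(z + 1) + exp(z)/(z + 1)**2
The correct value should be: exp(z)*log(z + 1) + exp(z)/(z + 1)

Explanation: The exponent -1 on z + 1 was incorrectly written as -2: the term exp(z)/(z + 1) was incorrectly written as exp(z)/(z + 1)**2
The later steps are derived from this incorrect expression, so the error originates in Step 2.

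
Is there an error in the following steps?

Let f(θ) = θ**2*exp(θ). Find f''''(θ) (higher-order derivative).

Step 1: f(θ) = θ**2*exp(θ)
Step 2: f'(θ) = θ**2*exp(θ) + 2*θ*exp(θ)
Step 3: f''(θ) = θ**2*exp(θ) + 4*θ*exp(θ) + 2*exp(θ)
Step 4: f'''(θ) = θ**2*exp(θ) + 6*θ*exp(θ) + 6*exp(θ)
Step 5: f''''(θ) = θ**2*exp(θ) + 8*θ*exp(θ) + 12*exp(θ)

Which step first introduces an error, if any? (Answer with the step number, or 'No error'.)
No error

All steps in this derivation are correct.
The final answer f''''(θ) = θ**2*exp(θ) + 8*θ*exp(θ) + 12*exp(θ) is valid.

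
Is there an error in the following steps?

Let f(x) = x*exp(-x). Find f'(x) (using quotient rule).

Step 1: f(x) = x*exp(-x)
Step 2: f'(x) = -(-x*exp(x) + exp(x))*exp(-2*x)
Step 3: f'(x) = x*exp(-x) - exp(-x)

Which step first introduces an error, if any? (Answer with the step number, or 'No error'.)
Step 2

Step 2 is incorrect due to a sign flip.
The step shows: -(-x*exp(x) + exp(x))*exp(-2*x)
The correct value should be: (-x*exp(x) + exp(x))*exp(-2*x)

Explanation: The sign of the whole expression was flipped: the term (-x*exp(x) + exp(x))*exp(-2*x) was incorrectly written as -(-x*exp(x) + exp(x))*exp(-2*x)
The later steps are derived from this incorrect expression, so the error originates in Step 2.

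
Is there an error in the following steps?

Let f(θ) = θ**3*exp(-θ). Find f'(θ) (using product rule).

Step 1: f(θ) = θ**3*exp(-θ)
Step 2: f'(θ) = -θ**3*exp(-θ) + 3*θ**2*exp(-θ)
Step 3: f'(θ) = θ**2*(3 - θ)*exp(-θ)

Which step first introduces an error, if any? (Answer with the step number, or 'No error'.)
No error

All steps in this derivation are correct.
The final answer f'(θ) = θ**2*(3 - θ)*exp(-θ) is valid.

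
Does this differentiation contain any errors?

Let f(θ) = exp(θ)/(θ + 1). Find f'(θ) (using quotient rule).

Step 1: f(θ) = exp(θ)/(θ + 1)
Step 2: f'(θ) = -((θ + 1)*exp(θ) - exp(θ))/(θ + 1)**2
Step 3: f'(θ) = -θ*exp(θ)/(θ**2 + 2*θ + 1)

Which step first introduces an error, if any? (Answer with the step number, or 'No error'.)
Step 2

Step 2 is incorrect due to a sign flip.
The step shows: -((θ + 1)*exp(θ) - exp(θ))/(θ + 1)**2
The correct value should be: ((θ + 1)*exp(θ) - exp(θ))/(θ + 1)**2

Explanation: The sign of the whole expression was flipped: the term ((θ + 1)*exp(θ) - exp(θ))/(θ + 1)**2 was incorrectly written as -((θ + 1)*exp(θ) - exp(θ))/(θ + 1)**2
The later steps are derived from this incorrect expression, so the error originates in Step 2.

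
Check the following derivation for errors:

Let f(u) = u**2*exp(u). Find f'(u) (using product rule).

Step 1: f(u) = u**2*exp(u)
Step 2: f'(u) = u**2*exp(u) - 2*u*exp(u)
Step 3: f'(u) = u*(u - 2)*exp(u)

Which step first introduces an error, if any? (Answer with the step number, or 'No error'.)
Step 2

Step 2 is incorrect due to a sign flip.
The step shows: u**2*exp(u) - 2*u*exp(u)
The correct value should be: u**2*exp(u) + 2*u*exp(u)

Explanation: The sign of one term was flipped: the term 2*u*exp(u) was incorrectly written as -2*u*exp(u)
The later steps are derived from this incorrect expression, so the error originates in Step 2.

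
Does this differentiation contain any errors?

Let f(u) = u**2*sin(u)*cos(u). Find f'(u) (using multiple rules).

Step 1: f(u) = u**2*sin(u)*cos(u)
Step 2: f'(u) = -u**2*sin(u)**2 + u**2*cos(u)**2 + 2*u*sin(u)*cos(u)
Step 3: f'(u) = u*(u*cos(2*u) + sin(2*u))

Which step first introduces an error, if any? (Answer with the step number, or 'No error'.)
No error

All steps in this derivation are correct.
The final answer f'(u) = u*(u*cos(2*u) + sin(2*u)) is valid.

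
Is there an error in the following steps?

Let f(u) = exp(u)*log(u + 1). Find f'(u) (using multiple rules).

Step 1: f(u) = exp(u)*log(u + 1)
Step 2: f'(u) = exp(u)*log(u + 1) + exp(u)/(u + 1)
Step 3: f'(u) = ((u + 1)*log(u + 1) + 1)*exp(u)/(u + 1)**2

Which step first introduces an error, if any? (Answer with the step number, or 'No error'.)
Step 3

Step 3 is incorrect due to a wrong exponent.
The step shows: ((u + 1)*log(u + 1) + 1)*exp(u)/(u + 1)**2
The correct value should be: ((u + 1)*log(u + 1) + 1)*exp(u)/(u + 1)

Explanation: The exponent -1 on u + 1 was incorrectly written as -2: the term ((u + 1)*log(u + 1) + 1)*exp(u)/(u + 1) was incorrectly written as ((u + 1)*log(u + 1) + 1)*exp(u)/(u + 1)**2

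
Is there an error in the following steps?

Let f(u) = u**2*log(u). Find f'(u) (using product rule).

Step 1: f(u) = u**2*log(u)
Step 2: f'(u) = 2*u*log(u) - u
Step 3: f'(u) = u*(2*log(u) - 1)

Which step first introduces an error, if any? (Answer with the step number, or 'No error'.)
Step 2

Step 2 is incorrect due to a sign flip.
The step shows: 2*u*log(u) - u
The correct value should be: 2*u*log(u) + u

Explanation: The sign of one term was flipped: the term u was incorrectly written as -u
The later steps are derived from this incorrect expression, so the error originates in Step 2.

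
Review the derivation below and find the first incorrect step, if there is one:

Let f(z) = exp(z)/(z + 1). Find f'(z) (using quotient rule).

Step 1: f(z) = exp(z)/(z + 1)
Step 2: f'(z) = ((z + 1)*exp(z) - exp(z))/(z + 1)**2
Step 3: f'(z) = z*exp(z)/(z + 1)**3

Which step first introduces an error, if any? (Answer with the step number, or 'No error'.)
Step 3

Step 3 is incorrect due to a wrong exponent.
The step shows: z*exp(z)/(z + 1)**3
The correct value should be: z*exp(z)/(z + 1)**2

Explanation: The exponent -2 on z + 1 was incorrectly written as -3: the term z*exp(z)/(z + 1)**2 was incorrectly written as z*exp(z)/(z + 1)**3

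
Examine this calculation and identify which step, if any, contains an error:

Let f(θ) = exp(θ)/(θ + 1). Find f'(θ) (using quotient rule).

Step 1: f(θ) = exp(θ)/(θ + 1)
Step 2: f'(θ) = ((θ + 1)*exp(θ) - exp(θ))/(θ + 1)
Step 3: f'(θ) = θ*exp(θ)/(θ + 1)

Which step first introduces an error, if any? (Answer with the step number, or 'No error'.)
Step 2

Step 2 is incorrect due to a wrong exponent.
The step shows: ((θ + 1)*exp(θ) - exp(θ))/(θ + 1)
The correct value should be: ((θ + 1)*exp(θ) - exp(θ))/(θ + 1)**2

Explanation: The exponent -2 on θ + 1 was incorrectly written as -1: the term ((θ + 1)*exp(θ) - exp(θ))/(θ + 1)**2 was incorrectly written as ((θ + 1)*exp(θ) - exp(θ))/(θ + 1)
The later steps are derived from this incorrect expression, so the error originates in Step 2.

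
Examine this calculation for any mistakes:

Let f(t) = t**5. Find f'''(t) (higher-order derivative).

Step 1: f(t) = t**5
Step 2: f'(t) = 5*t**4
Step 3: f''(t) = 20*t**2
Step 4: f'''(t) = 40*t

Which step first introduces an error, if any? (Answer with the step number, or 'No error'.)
Step 3

Step 3 is incorrect due to a wrong exponent.
The step shows: 20*t**2
The correct value should be: 20*t**3

Explanation: The exponent 3 on t was incorrectly written as 2: the term 20*t**3 was incorrectly written as 20*t**2
The later steps are derived from this incorrect expression, so the error originates in Step 3.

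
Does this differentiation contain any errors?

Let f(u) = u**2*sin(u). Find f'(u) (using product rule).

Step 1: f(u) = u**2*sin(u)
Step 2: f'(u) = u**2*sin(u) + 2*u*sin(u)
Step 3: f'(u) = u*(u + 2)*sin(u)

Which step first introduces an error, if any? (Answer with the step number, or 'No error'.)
Step 2

Step 2 is incorrect due to a wrong trig function.
The step shows: u**2*sin(u) + 2*u*sin(u)
The correct value should be: u**2*cos(u) + 2*u*sin(u)

Explanation: cos(u) was incorrectly written as sin(u): the term u**2*cos(u) was incorrectly written as u**2*sin(u)
The later steps are derived from this incorrect expression, so the error originates in Step 2.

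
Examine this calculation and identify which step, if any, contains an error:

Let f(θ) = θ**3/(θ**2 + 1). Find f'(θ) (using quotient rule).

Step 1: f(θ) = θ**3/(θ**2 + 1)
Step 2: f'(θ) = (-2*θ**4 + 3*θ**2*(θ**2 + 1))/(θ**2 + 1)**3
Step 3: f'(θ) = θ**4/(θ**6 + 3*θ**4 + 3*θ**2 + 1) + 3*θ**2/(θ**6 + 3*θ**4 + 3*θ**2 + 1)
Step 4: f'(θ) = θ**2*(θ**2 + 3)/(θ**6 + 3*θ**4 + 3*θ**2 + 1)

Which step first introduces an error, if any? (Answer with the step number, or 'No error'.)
Step 2

Step 2 is incorrect due to a wrong exponent.
The step shows: (-2*θ**4 + 3*θ**2*(θ**2 + 1))/(θ**2 + 1)**3
The correct value should be: (-2*θ**4 + 3*θ**2*(θ**2 + 1))/(θ**2 + 1)**2

Explanation: The exponent -2 on θ**2 + 1 was incorrectly written as -3: the term (-2*θ**4 + 3*θ**2*(θ**2 + 1))/(θ**2 + 1)**2 was incorrectly written as (-2*θ**4 + 3*θ**2*(θ**2 + 1))/(θ**2 + 1)**3
The later steps are derived from this incorrect expression, so the error originates in Step 2.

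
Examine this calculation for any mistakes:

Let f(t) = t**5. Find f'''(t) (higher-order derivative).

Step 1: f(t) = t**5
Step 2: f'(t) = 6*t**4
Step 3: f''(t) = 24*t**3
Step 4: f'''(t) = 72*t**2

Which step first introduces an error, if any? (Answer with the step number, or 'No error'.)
Step 2

Step 2 is incorrect due to a wrong coefficient.
The step shows: 6*t**4
The correct value should be: 5*t**4

Explanation: The coefficient 5 was incorrectly written as 6: the term 5*t**4 was incorrectly written as 6*t**4
The later steps are derived from this incorrect expression, so the error originates in Step 2.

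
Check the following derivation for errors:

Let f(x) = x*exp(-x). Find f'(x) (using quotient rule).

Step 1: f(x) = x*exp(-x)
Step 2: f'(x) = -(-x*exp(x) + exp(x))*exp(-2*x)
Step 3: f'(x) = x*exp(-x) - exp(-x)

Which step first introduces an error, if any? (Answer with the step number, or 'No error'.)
Step 2

Step 2 is incorrect due to a sign flip.
The step shows: -(-x*exp(x) + exp(x))*exp(-2*x)
The correct value should be: (-x*exp(x) + exp(x))*exp(-2*x)

Explanation: The sign of the whole expression was flipped: the term (-x*exp(x) + exp(x))*exp(-2*x) was incorrectly written as -(-x*exp(x) + exp(x))*exp(-2*x)
The later steps are derived from this incorrect expression, so the error originates in Step 2.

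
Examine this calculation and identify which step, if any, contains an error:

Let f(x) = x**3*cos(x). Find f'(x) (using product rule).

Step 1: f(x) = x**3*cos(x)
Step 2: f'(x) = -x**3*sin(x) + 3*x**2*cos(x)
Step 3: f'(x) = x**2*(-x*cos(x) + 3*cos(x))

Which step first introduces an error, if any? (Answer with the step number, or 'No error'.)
Step 3

Step 3 is incorrect due to a wrong trig function.
The step shows: x**2*(-x*cos(x) + 3*cos(x))
The correct value should be: x**2*(-x*sin(x) + 3*cos(x))

Explanation: sin(x) was incorrectly written as cos(x): the term x**2*(-x*sin(x) + 3*cos(x)) was incorrectly written as x**2*(-x*cos(x) + 3*cos(x))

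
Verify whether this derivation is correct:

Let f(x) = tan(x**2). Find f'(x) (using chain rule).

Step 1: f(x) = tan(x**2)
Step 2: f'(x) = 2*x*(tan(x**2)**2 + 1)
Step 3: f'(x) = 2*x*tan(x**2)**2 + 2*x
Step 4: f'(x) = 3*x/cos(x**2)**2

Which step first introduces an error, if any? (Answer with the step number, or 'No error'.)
Step 4

Step 4 is incorrect due to a wrong coefficient.
The step shows: 3*x/cos(x**2)**2
The correct value should be: 2*x/cos(x**2)**2

Explanation: The coefficient 2 was incorrectly written as 3: the term 2*x/cos(x**2)**2 was incorrectly written as 3*x/cos(x**2)**2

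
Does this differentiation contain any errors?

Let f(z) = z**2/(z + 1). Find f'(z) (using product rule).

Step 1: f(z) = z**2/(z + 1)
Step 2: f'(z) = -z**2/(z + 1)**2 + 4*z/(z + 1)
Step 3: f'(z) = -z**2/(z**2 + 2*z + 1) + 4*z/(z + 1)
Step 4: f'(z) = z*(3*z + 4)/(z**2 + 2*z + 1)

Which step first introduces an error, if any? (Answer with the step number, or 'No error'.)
Step 2

Step 2 is incorrect due to a wrong coefficient.
The step shows: -z**2/(z + 1)**2 + 4*z/(z + 1)
The correct value should be: -z**2/(z + 1)**2 + 2*z/(z + 1)

Explanation: The coefficient 2 was incorrectly written as 4: the term 2*z/(z + 1) was incorrectly written as 4*z/(z + 1)
The later steps are derived from this incorrect expression, so the error originates in Step 2.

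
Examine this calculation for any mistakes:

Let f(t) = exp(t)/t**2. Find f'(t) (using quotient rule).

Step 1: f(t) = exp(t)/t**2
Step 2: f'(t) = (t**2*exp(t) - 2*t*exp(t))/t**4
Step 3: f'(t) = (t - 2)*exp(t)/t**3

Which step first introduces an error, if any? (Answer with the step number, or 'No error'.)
No error

All steps in this derivation are correct.
The final answer f'(t) = (t - 2)*exp(t)/t**3 is valid.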